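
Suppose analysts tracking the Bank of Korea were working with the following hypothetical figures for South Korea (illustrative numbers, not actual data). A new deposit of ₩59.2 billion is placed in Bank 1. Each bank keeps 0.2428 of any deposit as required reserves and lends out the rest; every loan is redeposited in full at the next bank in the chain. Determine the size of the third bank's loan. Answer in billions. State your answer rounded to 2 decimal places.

Each bank lends a fraction (1 − rr) = 0.7572 of the deposit it receives, so Bank 3 receives 59.2·0.7572^2 and lends 59.2·0.7572^3 ≈ 25.7012 billion.

₩25.70 billion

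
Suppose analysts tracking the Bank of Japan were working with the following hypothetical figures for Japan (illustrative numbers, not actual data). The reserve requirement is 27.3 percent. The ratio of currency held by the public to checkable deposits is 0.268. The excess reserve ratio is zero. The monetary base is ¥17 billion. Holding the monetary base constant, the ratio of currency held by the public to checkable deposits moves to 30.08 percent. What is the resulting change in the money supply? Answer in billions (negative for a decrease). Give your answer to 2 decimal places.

Initially m₁ = (1 + 0.268) / (0.273 + 0.268) ≈ 2.34381, so M₁ = 2.34381 × 17 ≈ 39.8448 billion.
After the change m₂ = (1 + 0.3008) / (0.273 + 0.3008) ≈ 2.26699, so M₂ = 2.26699 × 17 ≈ 38.5388 billion.
ΔM = M₂ − M₁ = 38.5388 − 39.8448 = -1.306 billion.

-1.31 billion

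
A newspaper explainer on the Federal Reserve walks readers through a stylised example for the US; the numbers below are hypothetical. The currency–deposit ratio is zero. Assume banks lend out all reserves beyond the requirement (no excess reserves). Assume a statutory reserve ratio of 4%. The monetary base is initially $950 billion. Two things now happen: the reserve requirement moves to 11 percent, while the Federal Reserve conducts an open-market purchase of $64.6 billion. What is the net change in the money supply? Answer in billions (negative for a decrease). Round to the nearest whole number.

-14526 billion

Before: m₁ = 1 / (0.04) = 25, MB₁ = 950, so M₁ = 25 × 950 = 23750 billion.
After: m₂ = 1 / (0.11) ≈ 9.09091, MB₂ = 950 + 64.6 = 1014.6, so M₂ = 9.09091 × 1014.6 ≈ 9223.6373 billion.
ΔM = M₂ − M₁ = 9223.6373 − 23750 = -14526.3627 billion.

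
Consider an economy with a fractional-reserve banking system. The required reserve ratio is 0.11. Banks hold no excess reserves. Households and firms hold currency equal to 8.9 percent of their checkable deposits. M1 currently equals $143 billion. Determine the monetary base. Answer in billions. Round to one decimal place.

The money multiplier is m = (1 + c) / (rr + c) = (1 + 0.089) / (0.11 + 0.089) ≈ 5.47236.
MB = M / m = 143 / 5.47236 ≈ 26.1313 billion.

$26.1 billion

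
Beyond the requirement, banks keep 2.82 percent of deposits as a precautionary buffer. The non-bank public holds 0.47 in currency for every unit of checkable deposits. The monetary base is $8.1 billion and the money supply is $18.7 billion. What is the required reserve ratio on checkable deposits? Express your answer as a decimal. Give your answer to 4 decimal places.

Using m = M/MB = 18.7/8.1 ≈ 2.308642. Since m = (1 + c)/(c + rr + e), the denominator satisfies c + rr + e = (1 + c)/m = (1 + 0.47) / 2.308642 ≈ 0.636738.
With c = 0.47 and e = 0.0282, the required reserve ratio on checkable deposits is 0.636738 − 0.47 − 0.0282 = 0.138538.

0.1385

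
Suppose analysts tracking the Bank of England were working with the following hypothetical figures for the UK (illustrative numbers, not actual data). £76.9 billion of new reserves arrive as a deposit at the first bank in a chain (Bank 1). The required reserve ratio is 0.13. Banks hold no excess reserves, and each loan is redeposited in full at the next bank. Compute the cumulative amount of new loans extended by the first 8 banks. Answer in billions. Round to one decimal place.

Bank i lends (1 − rr)^i of the original deposit: Bank 1 lends 76.9·0.8700 = 66.9030, Bank 2 lends 76.9·0.8700² ≈ 58.2056, and so on.
Summing a geometric series: total = 76.9·[0.8700·(1 − 0.8700^8) / (1 − 0.8700)] ≈ 345.7281 billion.

£345.7 billion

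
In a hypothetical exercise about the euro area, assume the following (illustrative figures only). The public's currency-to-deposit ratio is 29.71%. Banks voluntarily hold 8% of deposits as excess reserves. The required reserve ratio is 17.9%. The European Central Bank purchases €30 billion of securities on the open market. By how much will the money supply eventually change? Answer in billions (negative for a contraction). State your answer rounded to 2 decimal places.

€69.97 billion

The money multiplier is m = (1 + c) / (rr + e + c) = (1 + 0.2971) / (0.179 + 0.08 + 0.2971) ≈ 2.33249.
The purchase adds 30 billion of base, so ΔM = m × ΔMB = 2.33249 × (+30) = 69.9747 billion.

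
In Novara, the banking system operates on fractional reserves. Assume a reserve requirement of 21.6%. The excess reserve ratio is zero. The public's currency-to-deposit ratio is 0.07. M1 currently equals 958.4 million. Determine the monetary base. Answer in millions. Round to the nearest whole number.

256 million

The money multiplier is m = (1 + c) / (rr + c) = (1 + 0.07) / (0.216 + 0.07) ≈ 3.7413.
MB = M / m = 958.4 / 3.7413 ≈ 256.1676 million.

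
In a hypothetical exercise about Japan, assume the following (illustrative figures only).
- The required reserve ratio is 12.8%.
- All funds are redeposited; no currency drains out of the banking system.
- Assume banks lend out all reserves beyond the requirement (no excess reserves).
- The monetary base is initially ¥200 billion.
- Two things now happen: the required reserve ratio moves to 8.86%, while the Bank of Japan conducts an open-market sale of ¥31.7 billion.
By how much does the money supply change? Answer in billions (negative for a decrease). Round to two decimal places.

Before: m₁ = 1 / (0.128) = 7.812500, MB₁ = 200, so M₁ = 7.812500 × 200 = 1562.5 billion.
After: m₂ = 1 / (0.0886) ≈ 11.286682, MB₂ = 200 − 31.7 = 168.3, so M₂ = 11.286682 × 168.3 ≈ 1899.5486 billion.
ΔM = M₂ − M₁ = 1899.5486 − 1562.5 = 337.0486 billion.

¥337.05 billion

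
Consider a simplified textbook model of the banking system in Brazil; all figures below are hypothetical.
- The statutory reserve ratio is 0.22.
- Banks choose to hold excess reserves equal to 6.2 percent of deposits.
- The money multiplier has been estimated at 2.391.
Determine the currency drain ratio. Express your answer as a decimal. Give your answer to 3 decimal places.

Using m = 2.391. From m = (1 + c)/(c + rr + e), rearranging gives 1 + c = m·(c + rr + e), so c·(1 − m) = m·(rr + e) − 1.
Hence c = [m·(rr + e) − 1]/(1 − m) = [2.391 × (0.22 + 0.062) − 1] / (1 − 2.391) ≈ 0.234175.

0.234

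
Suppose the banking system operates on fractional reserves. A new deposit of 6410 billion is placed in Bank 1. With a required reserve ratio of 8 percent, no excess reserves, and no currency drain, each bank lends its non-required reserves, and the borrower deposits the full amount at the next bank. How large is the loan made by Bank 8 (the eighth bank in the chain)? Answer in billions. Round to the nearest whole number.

Each bank lends a fraction (1 − rr) = 0.9200 of the deposit it receives, so Bank 8 receives 6410·0.9200^7 and lends 6410·0.9200^8 ≈ 3289.7330 billion.

3290 billion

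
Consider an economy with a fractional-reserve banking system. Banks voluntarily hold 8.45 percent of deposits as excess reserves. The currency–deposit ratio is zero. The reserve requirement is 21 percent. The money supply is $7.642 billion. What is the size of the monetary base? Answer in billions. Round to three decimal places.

The money multiplier is m = 1 / (rr + e) = 1 / (0.21 + 0.0845) ≈ 3.39559.
MB = M / m = 7.642 / 3.39559 ≈ 2.2506 billion.

$2.251 billion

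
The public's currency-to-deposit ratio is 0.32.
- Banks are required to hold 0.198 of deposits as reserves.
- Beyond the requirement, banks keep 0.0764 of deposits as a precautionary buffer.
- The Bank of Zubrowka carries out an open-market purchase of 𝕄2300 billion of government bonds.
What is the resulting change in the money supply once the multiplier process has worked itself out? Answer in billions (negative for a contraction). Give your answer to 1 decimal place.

𝕄5107.7 billion

The money multiplier is m = (1 + c) / (rr + e + c) = (1 + 0.32) / (0.198 + 0.0764 + 0.32) ≈ 2.220727.
The purchase adds 2300 billion of base, so ΔM = m × ΔMB = 2.220727 × (+2300) = 5107.6721 billion.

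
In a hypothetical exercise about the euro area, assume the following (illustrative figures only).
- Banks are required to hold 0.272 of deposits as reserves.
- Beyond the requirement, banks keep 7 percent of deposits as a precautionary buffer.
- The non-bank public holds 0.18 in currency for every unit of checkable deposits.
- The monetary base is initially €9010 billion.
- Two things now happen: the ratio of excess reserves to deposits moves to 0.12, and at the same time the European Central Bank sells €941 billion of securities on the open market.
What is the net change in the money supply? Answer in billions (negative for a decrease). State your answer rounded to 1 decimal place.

Before: m₁ = (1 + 0.18) / (0.272 + 0.07 + 0.18) ≈ 2.260536, MB₁ = 9010, so M₁ = 2.260536 × 9010 ≈ 20367.4294 billion.
After: m₂ = (1 + 0.18) / (0.272 + 0.12 + 0.18) ≈ 2.062937, MB₂ = 9010 − 941 = 8069, so M₂ = 2.062937 × 8069 ≈ 16645.8387 billion.
ΔM = M₂ − M₁ = 16645.8387 − 20367.4294 = -3721.5907 billion.

-3721.6 billion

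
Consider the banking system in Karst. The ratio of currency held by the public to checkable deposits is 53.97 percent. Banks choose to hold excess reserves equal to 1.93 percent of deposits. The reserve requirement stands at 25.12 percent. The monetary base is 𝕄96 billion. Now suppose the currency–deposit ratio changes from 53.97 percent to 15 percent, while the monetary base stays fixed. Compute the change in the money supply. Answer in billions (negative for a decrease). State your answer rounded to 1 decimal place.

Initially m₁ = (1 + 0.5397) / (0.2512 + 0.0193 + 0.5397) ≈ 1.9004, so M₁ = 1.9004 × 96 = 182.4384 billion.
After the change m₂ = (1 + 0.15) / (0.2512 + 0.0193 + 0.15) ≈ 2.7348, so M₂ = 2.7348 × 96 = 262.5408 billion.
ΔM = M₂ − M₁ = 262.5408 − 182.4384 = 80.1024 billion.

𝕄80.1 billion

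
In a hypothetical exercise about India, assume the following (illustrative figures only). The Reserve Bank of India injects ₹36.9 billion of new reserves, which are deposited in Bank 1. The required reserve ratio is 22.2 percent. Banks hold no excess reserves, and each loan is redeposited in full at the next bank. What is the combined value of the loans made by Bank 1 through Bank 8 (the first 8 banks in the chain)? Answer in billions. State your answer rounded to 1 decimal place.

₹112.0 billion

Bank i lends (1 − rr)^i of the original deposit: Bank 1 lends 36.9·0.7780 = 28.7082, Bank 2 lends 36.9·0.7780² ≈ 22.3350, and so on.
Summing a geometric series: total = 36.9·[0.7780·(1 − 0.7780^8) / (1 − 0.7780)] ≈ 111.9586 billion.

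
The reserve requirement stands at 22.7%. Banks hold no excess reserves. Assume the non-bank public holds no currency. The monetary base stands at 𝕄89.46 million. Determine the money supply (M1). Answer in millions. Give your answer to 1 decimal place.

With no currency drain or excess reserves, the money multiplier is m = 1/rr = 1/0.227 ≈ 4.4053.
Money supply M = m × MB = 4.4053 × 89.46 ≈ 394.0981 million.

𝕄394.1 million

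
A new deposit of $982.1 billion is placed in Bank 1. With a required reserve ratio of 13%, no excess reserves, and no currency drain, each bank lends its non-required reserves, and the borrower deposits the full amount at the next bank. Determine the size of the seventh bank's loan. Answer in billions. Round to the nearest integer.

$371 billion

Each bank lends a fraction (1 − rr) = 0.8700 of the deposit it receives, so Bank 7 receives 982.1·0.8700^6 and lends 982.1·0.8700^7 ≈ 370.5019 billion.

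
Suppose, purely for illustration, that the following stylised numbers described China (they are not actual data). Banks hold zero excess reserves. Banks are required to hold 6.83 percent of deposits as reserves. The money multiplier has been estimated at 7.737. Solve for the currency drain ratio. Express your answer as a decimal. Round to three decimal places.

0.070

Using m = 7.737. From m = (1 + c)/(c + rr + e), rearranging gives 1 + c = m·(c + rr + e), so c·(1 − m) = m·(rr + e) − 1.
Hence c = [m·(rr + e) − 1]/(1 − m) = [7.737 × (0.0683 + 0) − 1] / (1 − 7.737) ≈ 0.069996.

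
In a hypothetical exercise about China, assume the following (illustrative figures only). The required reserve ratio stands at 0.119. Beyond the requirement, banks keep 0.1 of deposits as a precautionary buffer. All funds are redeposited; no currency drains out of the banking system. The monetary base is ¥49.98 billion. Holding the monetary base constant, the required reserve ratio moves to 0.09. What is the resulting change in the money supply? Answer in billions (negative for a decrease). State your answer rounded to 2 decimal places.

¥34.83 billion

Initially m₁ = 1 / (0.119 + 0.1) ≈ 4.56621, so M₁ = 4.56621 × 49.98 ≈ 228.2192 billion.
After the change m₂ = 1 / (0.09 + 0.1) ≈ 5.26316, so M₂ = 5.26316 × 49.98 ≈ 263.0527 billion.
ΔM = M₂ − M₁ = 263.0527 − 228.2192 = 34.8335 billion.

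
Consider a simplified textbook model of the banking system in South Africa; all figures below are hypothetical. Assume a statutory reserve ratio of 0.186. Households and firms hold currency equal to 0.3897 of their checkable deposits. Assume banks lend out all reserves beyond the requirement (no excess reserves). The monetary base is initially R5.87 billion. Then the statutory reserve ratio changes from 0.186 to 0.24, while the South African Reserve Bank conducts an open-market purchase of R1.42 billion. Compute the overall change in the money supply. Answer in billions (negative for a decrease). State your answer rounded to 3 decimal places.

R1.919 billion

Before: m₁ = (1 + 0.3897) / (0.186 + 0.3897) ≈ 2.41393, MB₁ = 5.87, so M₁ = 2.41393 × 5.87 ≈ 14.1698 billion.
After: m₂ = (1 + 0.3897) / (0.24 + 0.3897) ≈ 2.20692, MB₂ = 5.87 + 1.42 = 7.29, so M₂ = 2.20692 × 7.29 ≈ 16.0884 billion.
ΔM = M₂ − M₁ = 16.0884 − 14.1698 = 1.9186 billion.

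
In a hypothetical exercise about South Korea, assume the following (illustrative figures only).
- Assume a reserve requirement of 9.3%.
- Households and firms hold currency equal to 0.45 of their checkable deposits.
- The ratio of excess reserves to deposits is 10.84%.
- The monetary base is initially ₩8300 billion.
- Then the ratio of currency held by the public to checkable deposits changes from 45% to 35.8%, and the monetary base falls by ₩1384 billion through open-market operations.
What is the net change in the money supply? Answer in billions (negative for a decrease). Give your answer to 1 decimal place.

Before: m₁ = (1 + 0.45) / (0.093 + 0.1084 + 0.45) ≈ 2.225975, MB₁ = 8300, so M₁ = 2.225975 × 8300 = 18475.5925 billion.
After: m₂ = (1 + 0.358) / (0.093 + 0.1084 + 0.358) ≈ 2.427601, MB₂ = 8300 − 1384 = 6916, so M₂ = 2.427601 × 6916 ≈ 16789.2885 billion.
ΔM = M₂ − M₁ = 16789.2885 − 18475.5925 = -1686.304 billion.

-1686.3 billion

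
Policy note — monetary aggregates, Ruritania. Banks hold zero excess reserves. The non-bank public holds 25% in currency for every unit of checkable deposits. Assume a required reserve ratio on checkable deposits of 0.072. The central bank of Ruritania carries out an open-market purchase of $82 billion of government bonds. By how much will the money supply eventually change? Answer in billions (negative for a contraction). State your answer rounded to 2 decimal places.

$318.32 billion

The money multiplier is m = (1 + c) / (rr + c) = (1 + 0.25) / (0.072 + 0.25) ≈ 3.88199.
The purchase adds 82 billion of base, so ΔM = m × ΔMB = 3.88199 × (+82) ≈ 318.3232 billion.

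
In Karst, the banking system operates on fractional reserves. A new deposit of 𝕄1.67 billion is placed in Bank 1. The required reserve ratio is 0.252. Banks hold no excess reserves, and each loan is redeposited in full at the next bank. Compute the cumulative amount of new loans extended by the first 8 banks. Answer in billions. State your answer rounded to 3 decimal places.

𝕄4.471 billion

Bank i lends (1 − rr)^i of the original deposit: Bank 1 lends 1.67·0.7480 ≈ 1.2492, Bank 2 lends 1.67·0.7480² ≈ 0.9344, and so on.
Summing a geometric series: total = 1.67·[0.7480·(1 − 0.7480^8) / (1 − 0.7480)] ≈ 4.4712 billion.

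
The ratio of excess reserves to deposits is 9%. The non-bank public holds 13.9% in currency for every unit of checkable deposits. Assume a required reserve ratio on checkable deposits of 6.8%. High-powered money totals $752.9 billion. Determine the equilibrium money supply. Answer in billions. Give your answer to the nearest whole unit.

The money multiplier is m = (1 + c) / (rr + e + c) = (1 + 0.139) / (0.068 + 0.09 + 0.139) ≈ 3.8350.
So M = m × MB = 3.8350 × 752.9 = 2887.3715 billion.

$2887 billion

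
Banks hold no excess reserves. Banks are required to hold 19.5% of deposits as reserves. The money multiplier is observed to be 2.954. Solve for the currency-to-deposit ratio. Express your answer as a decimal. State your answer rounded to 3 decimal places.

0.217

Using m = 2.954. From m = (1 + c)/(c + rr + e), rearranging gives 1 + c = m·(c + rr + e), so c·(1 − m) = m·(rr + e) − 1.
Hence c = [m·(rr + e) − 1]/(1 − m) = [2.954 × (0.195 + 0) − 1] / (1 − 2.954) ≈ 0.216975.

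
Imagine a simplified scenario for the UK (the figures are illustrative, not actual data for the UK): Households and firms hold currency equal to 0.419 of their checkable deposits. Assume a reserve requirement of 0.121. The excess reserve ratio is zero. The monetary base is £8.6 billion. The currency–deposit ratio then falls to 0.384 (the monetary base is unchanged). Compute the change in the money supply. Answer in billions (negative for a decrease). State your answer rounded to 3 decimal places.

£0.970 billion

Initially m₁ = (1 + 0.419) / (0.121 + 0.419) ≈ 2.62778, so M₁ = 2.62778 × 8.6 ≈ 22.5989 billion.
After the change m₂ = (1 + 0.384) / (0.121 + 0.384) ≈ 2.74059, so M₂ = 2.74059 × 8.6 ≈ 23.5691 billion.
ΔM = M₂ − M₁ = 23.5691 − 22.5989 = 0.9702 billion.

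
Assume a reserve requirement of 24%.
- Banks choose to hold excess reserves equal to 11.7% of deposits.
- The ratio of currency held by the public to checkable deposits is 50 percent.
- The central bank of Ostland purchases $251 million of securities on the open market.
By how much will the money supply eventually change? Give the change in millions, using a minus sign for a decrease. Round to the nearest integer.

$439 million

The money multiplier is m = (1 + c) / (rr + e + c) = (1 + 0.5) / (0.24 + 0.117 + 0.5) ≈ 1.7503.
The purchase adds 251 million of base, so ΔM = m × ΔMB = 1.7503 × (+251) = 439.3253 million.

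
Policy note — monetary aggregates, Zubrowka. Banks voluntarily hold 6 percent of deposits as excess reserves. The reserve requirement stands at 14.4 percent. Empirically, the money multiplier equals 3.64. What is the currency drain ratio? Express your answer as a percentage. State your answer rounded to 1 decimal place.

Using m = 3.64. From m = (1 + c)/(c + rr + e), rearranging gives 1 + c = m·(c + rr + e), so c·(1 − m) = m·(rr + e) − 1.
Hence c = [m·(rr + e) − 1]/(1 − m) = [3.64 × (0.144 + 0.06) − 1] / (1 − 3.64) ≈ 0.097515.

9.8%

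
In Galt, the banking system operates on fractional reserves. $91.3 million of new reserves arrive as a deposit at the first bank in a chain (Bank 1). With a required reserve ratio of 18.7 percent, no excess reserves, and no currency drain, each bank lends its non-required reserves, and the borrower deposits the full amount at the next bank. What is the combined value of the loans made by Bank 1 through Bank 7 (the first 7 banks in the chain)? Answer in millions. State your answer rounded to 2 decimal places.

Bank i lends (1 − rr)^i of the original deposit: Bank 1 lends 91.3·0.8130 = 74.2269, Bank 2 lends 91.3·0.8130² ≈ 60.3465, and so on.
Summing a geometric series: total = 91.3·[0.8130·(1 − 0.8130^7) / (1 − 0.8130)] ≈ 303.7487 million.

$303.75 million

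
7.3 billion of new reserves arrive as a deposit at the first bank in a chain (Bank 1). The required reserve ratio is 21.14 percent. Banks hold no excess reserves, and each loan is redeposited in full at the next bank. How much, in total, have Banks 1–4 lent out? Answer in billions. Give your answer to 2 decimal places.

16.70 billion

Bank i lends (1 − rr)^i of the original deposit: Bank 1 lends 7.3·0.7886 ≈ 5.7568, Bank 2 lends 7.3·0.7886² ≈ 4.5398, and so on.
Summing a geometric series: total = 7.3·[0.7886·(1 − 0.7886^4) / (1 − 0.7886)] ≈ 16.6999 billion.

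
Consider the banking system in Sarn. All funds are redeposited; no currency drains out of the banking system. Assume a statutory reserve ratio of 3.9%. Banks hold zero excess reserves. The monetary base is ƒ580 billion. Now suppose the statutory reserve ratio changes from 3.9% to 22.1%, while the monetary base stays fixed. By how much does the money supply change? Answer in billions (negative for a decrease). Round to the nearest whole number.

Initially m₁ = 1 / (0.039) ≈ 25.6410, so M₁ = 25.6410 × 580 = 14871.78 billion.
After the change m₂ = 1 / (0.221) ≈ 4.5249, so M₂ = 4.5249 × 580 = 2624.442 billion.
ΔM = M₂ − M₁ = 2624.442 − 14871.78 = -12247.338 billion.

-12247 billion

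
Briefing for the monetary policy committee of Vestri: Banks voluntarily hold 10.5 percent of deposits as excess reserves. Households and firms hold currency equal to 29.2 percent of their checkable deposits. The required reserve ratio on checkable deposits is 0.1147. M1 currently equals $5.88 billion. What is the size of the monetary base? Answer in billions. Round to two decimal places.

The money multiplier is m = (1 + c) / (rr + e + c) = (1 + 0.292) / (0.1147 + 0.105 + 0.292) ≈ 2.5249.
MB = M / m = 5.88 / 2.5249 ≈ 2.3288 billion.

$2.33 billion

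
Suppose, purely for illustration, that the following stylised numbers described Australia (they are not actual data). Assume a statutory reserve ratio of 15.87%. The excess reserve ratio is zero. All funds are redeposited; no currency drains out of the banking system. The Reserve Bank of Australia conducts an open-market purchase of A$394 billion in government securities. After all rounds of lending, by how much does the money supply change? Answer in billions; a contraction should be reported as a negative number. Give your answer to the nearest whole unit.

The simple money multiplier is m = 1/rr = 1/0.1587 ≈ 6.3012.
An open-market purchase increases the monetary base by 394 billion, so ΔM = m × ΔMB = 6.3012 × 394 = 2482.6728 billion.

A$2483 billion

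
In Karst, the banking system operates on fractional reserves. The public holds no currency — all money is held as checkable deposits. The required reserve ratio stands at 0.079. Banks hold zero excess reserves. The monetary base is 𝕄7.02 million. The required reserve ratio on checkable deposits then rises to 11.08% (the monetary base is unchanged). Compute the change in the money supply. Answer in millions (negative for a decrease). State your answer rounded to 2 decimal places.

-25.50 million

Initially m₁ = 1 / (0.079) ≈ 12.6582, so M₁ = 12.6582 × 7.02 ≈ 88.8606 million.
After the change m₂ = 1 / (0.1108) ≈ 9.0253, so M₂ = 9.0253 × 7.02 ≈ 63.3576 million.
ΔM = M₂ − M₁ = 63.3576 − 88.8606 = -25.503 million.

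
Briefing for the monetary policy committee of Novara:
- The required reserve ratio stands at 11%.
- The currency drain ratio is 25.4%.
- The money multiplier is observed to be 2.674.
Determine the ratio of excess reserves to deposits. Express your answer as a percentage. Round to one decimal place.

10.5%

Using m = 2.674. Since m = (1 + c)/(c + rr + e), the denominator satisfies c + rr + e = (1 + c)/m = (1 + 0.254) / 2.674 ≈ 0.468960.
With c = 0.254 and rr = 0.11, the ratio of excess reserves to deposits is 0.468960 − 0.254 − 0.11 = 0.10496.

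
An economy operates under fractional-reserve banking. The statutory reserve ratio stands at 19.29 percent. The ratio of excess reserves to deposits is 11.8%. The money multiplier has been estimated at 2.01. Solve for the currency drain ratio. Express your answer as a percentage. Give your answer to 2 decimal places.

37.14%

Using m = 2.01. From m = (1 + c)/(c + rr + e), rearranging gives 1 + c = m·(c + rr + e), so c·(1 − m) = m·(rr + e) − 1.
Hence c = [m·(rr + e) − 1]/(1 − m) = [2.01 × (0.1929 + 0.118) − 1] / (1 − 2.01) ≈ 0.371377.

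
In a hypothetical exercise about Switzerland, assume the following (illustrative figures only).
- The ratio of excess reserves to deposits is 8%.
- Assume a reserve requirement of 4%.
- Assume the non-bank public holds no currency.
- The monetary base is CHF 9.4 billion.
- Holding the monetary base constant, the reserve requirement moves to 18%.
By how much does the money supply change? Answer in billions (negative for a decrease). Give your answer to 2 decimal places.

Initially m₁ = 1 / (0.04 + 0.08) ≈ 8.3333, so M₁ = 8.3333 × 9.4 ≈ 78.333 billion.
After the change m₂ = 1 / (0.18 + 0.08) ≈ 3.8462, so M₂ = 3.8462 × 9.4 ≈ 36.1543 billion.
ΔM = M₂ − M₁ = 36.1543 − 78.333 = -42.1787 billion.

-42.18 billion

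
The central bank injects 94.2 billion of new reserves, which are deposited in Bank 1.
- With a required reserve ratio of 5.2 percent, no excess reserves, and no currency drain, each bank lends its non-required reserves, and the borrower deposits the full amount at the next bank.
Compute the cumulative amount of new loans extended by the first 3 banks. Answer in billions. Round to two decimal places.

Bank i lends (1 − rr)^i of the original deposit: Bank 1 lends 94.2·0.9480 = 89.3016, Bank 2 lends 94.2·0.9480² ≈ 84.6579, and so on.
Summing a geometric series: total = 94.2·[0.9480·(1 − 0.9480^3) / (1 − 0.9480)] ≈ 254.2152 billion.

254.22 billion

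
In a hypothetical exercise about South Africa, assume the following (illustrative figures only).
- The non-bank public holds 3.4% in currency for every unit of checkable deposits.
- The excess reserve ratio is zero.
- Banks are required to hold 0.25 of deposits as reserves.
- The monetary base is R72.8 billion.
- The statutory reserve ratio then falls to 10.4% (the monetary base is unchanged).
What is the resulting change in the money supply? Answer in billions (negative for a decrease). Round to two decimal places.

R280.42 billion

Initially m₁ = (1 + 0.034) / (0.25 + 0.034) ≈ 3.64085, so M₁ = 3.64085 × 72.8 ≈ 265.0539 billion.
After the change m₂ = (1 + 0.034) / (0.104 + 0.034) ≈ 7.49275, so M₂ = 7.49275 × 72.8 = 545.4722 billion.
ΔM = M₂ − M₁ = 545.4722 − 265.0539 = 280.4183 billion.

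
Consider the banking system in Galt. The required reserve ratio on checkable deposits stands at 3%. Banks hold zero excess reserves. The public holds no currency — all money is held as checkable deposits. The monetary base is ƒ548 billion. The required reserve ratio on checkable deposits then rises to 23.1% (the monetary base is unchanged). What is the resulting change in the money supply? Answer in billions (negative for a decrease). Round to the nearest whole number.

Initially m₁ = 1 / (0.03) ≈ 33.3333, so M₁ = 33.3333 × 548 = 18266.6484 billion.
After the change m₂ = 1 / (0.231) ≈ 4.3290, so M₂ = 4.3290 × 548 = 2372.292 billion.
ΔM = M₂ − M₁ = 2372.292 − 18266.6484 = -15894.3564 billion.

-15894 billion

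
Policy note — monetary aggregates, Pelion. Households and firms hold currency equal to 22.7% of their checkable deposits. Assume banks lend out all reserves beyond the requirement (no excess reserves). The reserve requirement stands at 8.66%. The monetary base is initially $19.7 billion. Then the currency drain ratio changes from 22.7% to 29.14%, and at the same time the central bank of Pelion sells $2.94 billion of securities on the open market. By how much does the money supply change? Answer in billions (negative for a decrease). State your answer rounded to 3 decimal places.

-19.820 billion

Before: m₁ = (1 + 0.227) / (0.0866 + 0.227) ≈ 3.912628, MB₁ = 19.7, so M₁ = 3.912628 × 19.7 ≈ 77.0788 billion.
After: m₂ = (1 + 0.2914) / (0.0866 + 0.2914) ≈ 3.416402, MB₂ = 19.7 − 2.94 = 16.76, so M₂ = 3.416402 × 16.76 ≈ 57.2589 billion.
ΔM = M₂ − M₁ = 57.2589 − 77.0788 = -19.8199 billion.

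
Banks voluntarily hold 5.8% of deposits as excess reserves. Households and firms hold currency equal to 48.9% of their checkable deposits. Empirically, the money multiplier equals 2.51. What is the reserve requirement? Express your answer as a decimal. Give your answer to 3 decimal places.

0.046

Using m = 2.51. Since m = (1 + c)/(c + rr + e), the denominator satisfies c + rr + e = (1 + c)/m = (1 + 0.489) / 2.51 ≈ 0.593227.
With c = 0.489 and e = 0.058, the reserve requirement is 0.593227 − 0.489 − 0.058 = 0.046227.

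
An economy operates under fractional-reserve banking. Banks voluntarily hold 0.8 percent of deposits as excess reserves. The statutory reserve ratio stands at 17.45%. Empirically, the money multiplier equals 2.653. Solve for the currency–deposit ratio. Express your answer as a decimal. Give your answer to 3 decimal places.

0.312

Using m = 2.653. From m = (1 + c)/(c + rr + e), rearranging gives 1 + c = m·(c + rr + e), so c·(1 − m) = m·(rr + e) − 1.
Hence c = [m·(rr + e) − 1]/(1 − m) = [2.653 × (0.1745 + 0.008) − 1] / (1 − 2.653) ≈ 0.312055.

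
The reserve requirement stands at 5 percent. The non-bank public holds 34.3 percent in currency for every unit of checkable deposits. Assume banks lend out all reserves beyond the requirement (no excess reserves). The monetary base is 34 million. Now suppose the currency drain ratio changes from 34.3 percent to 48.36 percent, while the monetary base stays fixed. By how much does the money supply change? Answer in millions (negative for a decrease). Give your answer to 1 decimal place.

Initially m₁ = (1 + 0.343) / (0.05 + 0.343) ≈ 3.4173, so M₁ = 3.4173 × 34 = 116.1882 million.
After the change m₂ = (1 + 0.4836) / (0.05 + 0.4836) ≈ 2.7804, so M₂ = 2.7804 × 34 = 94.5336 million.
ΔM = M₂ − M₁ = 94.5336 − 116.1882 = -21.6546 million.

-21.7 million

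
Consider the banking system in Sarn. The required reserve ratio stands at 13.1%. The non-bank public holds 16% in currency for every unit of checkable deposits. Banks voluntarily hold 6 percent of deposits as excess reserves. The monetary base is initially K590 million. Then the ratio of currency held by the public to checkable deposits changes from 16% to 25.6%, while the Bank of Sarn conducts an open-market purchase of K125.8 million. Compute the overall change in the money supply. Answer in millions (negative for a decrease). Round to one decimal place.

Before: m₁ = (1 + 0.16) / (0.131 + 0.06 + 0.16) ≈ 3.30484, MB₁ = 590, so M₁ = 3.30484 × 590 = 1949.8556 million.
After: m₂ = (1 + 0.256) / (0.131 + 0.06 + 0.256) ≈ 2.80984, MB₂ = 590 + 125.8 = 715.8, so M₂ = 2.80984 × 715.8 ≈ 2011.2835 million.
ΔM = M₂ − M₁ = 2011.2835 − 1949.8556 = 61.4279 million.

K61.4 million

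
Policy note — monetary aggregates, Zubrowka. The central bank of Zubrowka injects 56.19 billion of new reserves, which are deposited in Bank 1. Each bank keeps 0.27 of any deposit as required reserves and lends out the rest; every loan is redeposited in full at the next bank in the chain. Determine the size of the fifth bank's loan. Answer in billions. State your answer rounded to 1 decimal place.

11.6 billion

Each bank lends a fraction (1 − rr) = 0.7300 of the deposit it receives, so Bank 5 receives 56.19·0.7300^4 and lends 56.19·0.7300^5 ≈ 11.6486 billion.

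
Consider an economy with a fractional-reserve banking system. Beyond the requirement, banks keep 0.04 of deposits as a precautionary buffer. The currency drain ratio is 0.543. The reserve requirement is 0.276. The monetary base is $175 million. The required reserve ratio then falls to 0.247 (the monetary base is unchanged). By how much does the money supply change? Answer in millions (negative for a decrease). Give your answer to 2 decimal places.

$10.98 million

Initially m₁ = (1 + 0.543) / (0.276 + 0.04 + 0.543) ≈ 1.796275, so M₁ = 1.796275 × 175 ≈ 314.3481 million.
After the change m₂ = (1 + 0.543) / (0.247 + 0.04 + 0.543) ≈ 1.859036, so M₂ = 1.859036 × 175 = 325.3313 million.
ΔM = M₂ − M₁ = 325.3313 − 314.3481 = 10.9832 million.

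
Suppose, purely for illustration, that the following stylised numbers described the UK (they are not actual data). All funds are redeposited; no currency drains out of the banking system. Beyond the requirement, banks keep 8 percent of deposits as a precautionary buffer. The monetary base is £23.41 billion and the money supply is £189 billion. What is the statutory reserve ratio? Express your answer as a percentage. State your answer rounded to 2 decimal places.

4.39%

Using m = M/MB = 189/23.41 ≈ 8.073473. Since m = (1 + c)/(c + rr + e), the denominator satisfies c + rr + e = (1 + c)/m = (1 + 0) / 8.073473 ≈ 0.123862.
With c = 0 and e = 0.08, the statutory reserve ratio is 0.123862 − 0 − 0.08 = 0.043862.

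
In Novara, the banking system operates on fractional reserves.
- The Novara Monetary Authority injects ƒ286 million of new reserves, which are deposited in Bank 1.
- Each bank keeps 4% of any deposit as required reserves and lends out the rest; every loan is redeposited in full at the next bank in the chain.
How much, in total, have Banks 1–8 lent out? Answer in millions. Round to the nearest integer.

Bank i lends (1 − rr)^i of the original deposit: Bank 1 lends 286·0.9600 = 274.5600, Bank 2 lends 286·0.9600² = 263.5776, and so on.
Summing a geometric series: total = 286·[0.9600·(1 − 0.9600^8) / (1 − 0.9600)] ≈ 1912.3819 million.

ƒ1912 million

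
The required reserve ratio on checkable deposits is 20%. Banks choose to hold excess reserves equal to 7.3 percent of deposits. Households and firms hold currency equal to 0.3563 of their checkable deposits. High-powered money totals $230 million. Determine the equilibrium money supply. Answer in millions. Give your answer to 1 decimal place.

The money multiplier is m = (1 + c) / (rr + e + c) = (1 + 0.3563) / (0.2 + 0.073 + 0.3563) ≈ 2.15525.
So M = m × MB = 2.15525 × 230 = 495.7075 million.

$495.7 million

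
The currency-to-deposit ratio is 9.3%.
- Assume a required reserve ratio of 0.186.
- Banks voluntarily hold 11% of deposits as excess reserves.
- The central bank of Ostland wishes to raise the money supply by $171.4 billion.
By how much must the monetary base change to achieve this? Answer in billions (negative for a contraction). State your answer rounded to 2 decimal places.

$61.00 billion

The money multiplier is m = (1 + c) / (rr + e + c) = (1 + 0.093) / (0.186 + 0.11 + 0.093) ≈ 2.809769.
ΔMB = ΔM / m = (+171.4) / 2.809769 ≈ 61.0015 billion.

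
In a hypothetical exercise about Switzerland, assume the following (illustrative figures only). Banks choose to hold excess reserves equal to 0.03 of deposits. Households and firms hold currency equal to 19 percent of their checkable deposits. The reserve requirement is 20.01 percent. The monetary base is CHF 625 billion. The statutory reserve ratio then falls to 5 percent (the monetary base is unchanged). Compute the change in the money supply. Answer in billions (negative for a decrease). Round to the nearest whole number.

CHF 984 billion

Initially m₁ = (1 + 0.19) / (0.2001 + 0.03 + 0.19) ≈ 2.8327, so M₁ = 2.8327 × 625 = 1770.4375 billion.
After the change m₂ = (1 + 0.19) / (0.05 + 0.03 + 0.19) ≈ 4.4074, so M₂ = 4.4074 × 625 = 2754.625 billion.
ΔM = M₂ − M₁ = 2754.625 − 1770.4375 = 984.1875 billion.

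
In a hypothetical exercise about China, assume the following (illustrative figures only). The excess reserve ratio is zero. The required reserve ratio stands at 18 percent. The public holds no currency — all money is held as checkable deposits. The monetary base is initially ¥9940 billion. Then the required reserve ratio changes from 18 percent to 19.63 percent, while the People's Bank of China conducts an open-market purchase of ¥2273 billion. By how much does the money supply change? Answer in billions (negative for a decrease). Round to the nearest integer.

¥6994 billion

Before: m₁ = 1 / (0.18) ≈ 5.555556, MB₁ = 9940, so M₁ = 5.555556 × 9940 ≈ 55222.2266 billion.
After: m₂ = 1 / (0.1963) ≈ 5.094244, MB₂ = 9940 + 2273 = 12213, so M₂ = 5.094244 × 12213 ≈ 62216.002 billion.
ΔM = M₂ − M₁ = 62216.002 − 55222.2266 = 6993.7754 billion.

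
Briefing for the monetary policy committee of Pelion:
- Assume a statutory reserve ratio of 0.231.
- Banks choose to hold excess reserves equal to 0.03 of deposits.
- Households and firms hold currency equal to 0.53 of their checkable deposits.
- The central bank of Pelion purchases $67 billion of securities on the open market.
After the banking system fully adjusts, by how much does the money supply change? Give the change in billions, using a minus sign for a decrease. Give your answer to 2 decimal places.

The money multiplier is m = (1 + c) / (rr + e + c) = (1 + 0.53) / (0.231 + 0.03 + 0.53) ≈ 1.93426.
The purchase adds 67 billion of base, so ΔM = m × ΔMB = 1.93426 × (+67) ≈ 129.5954 billion.

$129.60 billion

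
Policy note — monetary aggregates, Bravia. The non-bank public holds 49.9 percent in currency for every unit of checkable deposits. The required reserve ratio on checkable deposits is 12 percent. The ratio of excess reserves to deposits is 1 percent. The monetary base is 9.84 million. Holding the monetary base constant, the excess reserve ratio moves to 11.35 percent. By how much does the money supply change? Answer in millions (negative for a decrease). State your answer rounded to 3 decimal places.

-3.313 million

Initially m₁ = (1 + 0.499) / (0.12 + 0.01 + 0.499) ≈ 2.38315, so M₁ = 2.38315 × 9.84 ≈ 23.4502 million.
After the change m₂ = (1 + 0.499) / (0.12 + 0.1135 + 0.499) ≈ 2.04642, so M₂ = 2.04642 × 9.84 ≈ 20.1368 million.
ΔM = M₂ − M₁ = 20.1368 − 23.4502 = -3.3134 million.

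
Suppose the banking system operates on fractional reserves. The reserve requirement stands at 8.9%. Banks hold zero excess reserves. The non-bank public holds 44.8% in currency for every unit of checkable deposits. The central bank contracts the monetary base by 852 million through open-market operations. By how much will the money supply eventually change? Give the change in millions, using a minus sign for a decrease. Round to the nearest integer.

-2297 million

The money multiplier is m = (1 + c) / (rr + c) = (1 + 0.448) / (0.089 + 0.448) ≈ 2.6965.
The sale removes 852 million of base, so ΔM = m × ΔMB = 2.6965 × (−852) = -2297.418 million.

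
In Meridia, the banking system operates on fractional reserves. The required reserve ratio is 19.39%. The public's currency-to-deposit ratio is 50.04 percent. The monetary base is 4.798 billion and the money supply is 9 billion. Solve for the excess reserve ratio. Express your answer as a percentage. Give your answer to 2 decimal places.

Using m = M/MB = 9/4.798 ≈ 1.875782. Since m = (1 + c)/(c + rr + e), the denominator satisfies c + rr + e = (1 + c)/m = (1 + 0.5004) / 1.875782 ≈ 0.799880.
With c = 0.5004 and rr = 0.1939, the excess reserve ratio is 0.799880 − 0.5004 − 0.1939 = 0.10558.

10.56%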